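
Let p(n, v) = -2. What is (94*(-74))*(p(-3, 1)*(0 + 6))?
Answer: 83472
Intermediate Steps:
(94*(-74))*(p(-3, 1)*(0 + 6)) = (94*(-74))*(-2*(0 + 6)) = -(-13912)*6 = -6956*(-12) = 83472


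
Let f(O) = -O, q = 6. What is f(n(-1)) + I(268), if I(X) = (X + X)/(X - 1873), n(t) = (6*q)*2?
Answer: -116096/1605 ≈ -72.334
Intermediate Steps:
n(t) = 72 (n(t) = (6*6)*2 = 36*2 = 72)
I(X) = 2*X/(-1873 + X) (I(X) = (2*X)/(-1873 + X) = 2*X/(-1873 + X))
f(n(-1)) + I(268) = -1*72 + 2*268/(-1873 + 268) = -72 + 2*268/(-1605) = -72 + 2*268*(-1/1605) = -72 - 536/1605 = -116096/1605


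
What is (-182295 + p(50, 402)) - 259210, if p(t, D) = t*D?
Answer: -421405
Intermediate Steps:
p(t, D) = D*t
(-182295 + p(50, 402)) - 259210 = (-182295 + 402*50) - 259210 = (-182295 + 20100) - 259210 = -162195 - 259210 = -421405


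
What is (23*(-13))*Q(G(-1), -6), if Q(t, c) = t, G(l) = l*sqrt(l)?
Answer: 299*I ≈ 299.0*I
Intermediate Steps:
G(l) = l**(3/2)
(23*(-13))*Q(G(-1), -6) = (23*(-13))*(-1)**(3/2) = -(-299)*I = 299*I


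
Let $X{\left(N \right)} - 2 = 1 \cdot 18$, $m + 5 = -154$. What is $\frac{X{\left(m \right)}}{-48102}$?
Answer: $- \frac{10}{24051} \approx -0.00041578$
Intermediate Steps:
$m = -159$ ($m = -5 - 154 = -159$)
$X{\left(N \right)} = 20$ ($X{\left(N \right)} = 2 + 1 \cdot 18 = 2 + 18 = 20$)
$\frac{X{\left(m \right)}}{-48102} = \frac{20}{-48102} = 20 \left(- \frac{1}{48102}\right) = - \frac{10}{24051}$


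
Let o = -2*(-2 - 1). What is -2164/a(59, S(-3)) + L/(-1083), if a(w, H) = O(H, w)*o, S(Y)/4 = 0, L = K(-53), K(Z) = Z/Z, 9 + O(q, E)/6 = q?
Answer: 195274/29241 ≈ 6.6781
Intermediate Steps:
O(q, E) = -54 + 6*q
K(Z) = 1
o = 6 (o = -2*(-3) = 6)
L = 1
S(Y) = 0 (S(Y) = 4*0 = 0)
a(w, H) = -324 + 36*H (a(w, H) = (-54 + 6*H)*6 = -324 + 36*H)
-2164/a(59, S(-3)) + L/(-1083) = -2164/(-324 + 36*0) + 1/(-1083) = -2164/(-324 + 0) + 1*(-1/1083) = -2164/(-324) - 1/1083 = -2164*(-1/324) - 1/1083 = 541/81 - 1/1083 = 195274/29241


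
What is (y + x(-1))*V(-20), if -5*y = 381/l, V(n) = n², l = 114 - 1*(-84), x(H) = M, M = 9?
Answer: 113720/33 ≈ 3446.1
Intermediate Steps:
x(H) = 9
l = 198 (l = 114 + 84 = 198)
y = -127/330 (y = -381/(5*198) = -⅕*127/66 = -127/330 ≈ -0.38485)
(y + x(-1))*V(-20) = (-127/330 + 9)*(-20)² = (2843/330)*400 = 113720/33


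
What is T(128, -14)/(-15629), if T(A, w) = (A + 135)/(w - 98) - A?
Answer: 14599/1750448 ≈ 0.0083402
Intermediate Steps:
T(A, w) = -A + (135 + A)/(-98 + w) (T(A, w) = (135 + A)/(-98 + w) - A = -A + (135 + A)/(-98 + w))
T(128, -14)/(-15629) = ((135 + 99*128 - 1*128*(-14))/(-98 - 14))/(-15629) = ((135 + 12672 + 1792)/(-112))*(-1/15629) = -1/112*14599*(-1/15629) = -14599/112*(-1/15629) = 14599/1750448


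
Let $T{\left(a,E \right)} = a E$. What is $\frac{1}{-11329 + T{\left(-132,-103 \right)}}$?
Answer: $\frac{1}{2267} \approx 0.00044111$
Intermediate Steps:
$T{\left(a,E \right)} = E a$
$\frac{1}{-11329 + T{\left(-132,-103 \right)}} = \frac{1}{-11329 - -13596} = \frac{1}{-11329 + 13596} = \frac{1}{2267}$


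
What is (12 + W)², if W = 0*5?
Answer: 144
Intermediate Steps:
W = 0
(12 + W)² = (12 + 0)² = 12² = 144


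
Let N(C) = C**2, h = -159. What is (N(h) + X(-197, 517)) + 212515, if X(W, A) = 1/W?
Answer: 46845811/197 ≈ 2.3780e+5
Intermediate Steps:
(N(h) + X(-197, 517)) + 212515 = ((-159)**2 + 1/(-197)) + 212515 = (25281 - 1/197) + 212515 = 4980356/197 + 212515 = 46845811/197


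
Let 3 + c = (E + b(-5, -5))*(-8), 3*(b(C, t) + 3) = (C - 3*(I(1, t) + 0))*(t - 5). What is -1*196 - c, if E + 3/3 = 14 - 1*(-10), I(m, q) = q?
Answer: -899/3 ≈ -299.67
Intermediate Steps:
E = 23 (E = -1 + (14 - 1*(-10)) = -1 + (14 + 10) = -1 + 24 = 23)
b(C, t) = -3 + (-5 + t)*(C - 3*t)/3 (b(C, t) = -3 + ((C - 3*(t + 0))*(t - 5))/3 = -3 + ((C - 3*t)*(-5 + t))/3 = -3 + ((-5 + t)*(C - 3*t))/3 = -3 + (-5 + t)*(C - 3*t)/3)
c = 311/3 (c = -3 + (23 + (-3 - 1*(-5)² + 5*(-5) - 5/3*(-5) + (⅓)*(-5)*(-5)))*(-8) = -3 + (23 + (-3 - 1*25 - 25 + 25/3 + 25/3))*(-8) = -3 + (23 + (-3 - 25 - 25 + 25/3 + 25/3))*(-8) = -3 + (23 - 109/3)*(-8) = -3 - 40/3*(-8) = -3 + 320/3 = 311/3 ≈ 103.67)
-1*196 - c = -1*196 - 1*311/3 = -196 - 311/3 = -899/3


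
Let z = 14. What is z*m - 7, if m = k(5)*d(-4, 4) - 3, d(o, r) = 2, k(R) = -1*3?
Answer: -133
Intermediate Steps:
k(R) = -3
m = -9 (m = -3*2 - 3 = -6 - 3 = -9)
z*m - 7 = 14*(-9) - 7 = -126 - 7 = -133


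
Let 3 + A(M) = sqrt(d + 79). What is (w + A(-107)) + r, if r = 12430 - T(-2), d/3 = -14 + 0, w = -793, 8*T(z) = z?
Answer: 46537/4 + sqrt(37) ≈ 11640.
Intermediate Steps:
T(z) = z/8
d = -42 (d = 3*(-14 + 0) = 3*(-14) = -42)
A(M) = -3 + sqrt(37) (A(M) = -3 + sqrt(-42 + 79) = -3 + sqrt(37))
r = 49721/4 (r = 12430 - (-2)/8 = 12430 - 1*(-1/4) = 12430 + 1/4 = 49721/4 ≈ 12430.)
(w + A(-107)) + r = (-793 + (-3 + sqrt(37))) + 49721/4 = (-796 + sqrt(37)) + 49721/4 = 46537/4 + sqrt(37)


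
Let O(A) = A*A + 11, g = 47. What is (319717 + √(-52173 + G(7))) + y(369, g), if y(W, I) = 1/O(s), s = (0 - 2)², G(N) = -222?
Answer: 8632360/27 + I*√52395 ≈ 3.1972e+5 + 228.9*I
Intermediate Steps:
s = 4 (s = (-2)² = 4)
O(A) = 11 + A² (O(A) = A² + 11 = 11 + A²)
y(W, I) = 1/27 (y(W, I) = 1/(11 + 4²) = 1/(11 + 16) = 1/27)
(319717 + √(-52173 + G(7))) + y(369, g) = (319717 + √(-52173 - 222)) + 1/27 = (319717 + √(-52395)) + 1/27 = (319717 + I*√52395) + 1/27 = 8632360/27 + I*√52395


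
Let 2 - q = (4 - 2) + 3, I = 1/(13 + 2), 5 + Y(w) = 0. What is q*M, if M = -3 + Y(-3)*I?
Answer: 10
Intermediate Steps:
Y(w) = -5 (Y(w) = -5 + 0 = -5)
I = 1/15 ≈ 0.066667
M = -10/3 (M = -3 - 5*1/15 = -3 - ⅓ = -10/3 ≈ -3.3333)
q = -3 (q = 2 - ((4 - 2) + 3) = 2 - (2 + 3) = 2 - 1*5 = 2 - 5 = -3)
q*M = -3*(-10/3) = 10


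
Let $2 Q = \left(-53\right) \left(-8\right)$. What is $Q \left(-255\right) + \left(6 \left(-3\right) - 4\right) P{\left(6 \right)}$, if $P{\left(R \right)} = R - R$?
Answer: $-54060$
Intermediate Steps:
$P{\left(R \right)} = 0$
$Q = 212$ ($Q = \frac{\left(-53\right) \left(-8\right)}{2} = \frac{1}{2} \cdot 424 = 212$)
$Q \left(-255\right) + \left(6 \left(-3\right) - 4\right) P{\left(6 \right)} = 212 \left(-255\right) + \left(6 \left(-3\right) - 4\right) 0 = -54060 + \left(-18 - 4\right) 0 = -54060 - 0 = -54060 + 0 = -54060$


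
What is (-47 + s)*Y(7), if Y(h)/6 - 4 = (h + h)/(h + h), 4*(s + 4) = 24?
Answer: -1350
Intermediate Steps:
s = 2 (s = -4 + (¼)*24 = -4 + 6 = 2)
Y(h) = 30 (Y(h) = 24 + 6*((h + h)/(h + h)) = 24 + 6*((2*h)/((2*h))) = 24 + 6*((2*h)*(1/(2*h))) = 24 + 6*1 = 24 + 6 = 30)
(-47 + s)*Y(7) = (-47 + 2)*30 = -45*30 = -1350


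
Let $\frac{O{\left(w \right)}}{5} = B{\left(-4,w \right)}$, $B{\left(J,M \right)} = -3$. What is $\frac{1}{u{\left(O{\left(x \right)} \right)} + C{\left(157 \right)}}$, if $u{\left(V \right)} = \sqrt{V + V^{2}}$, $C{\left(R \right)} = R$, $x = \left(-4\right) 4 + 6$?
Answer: $\frac{157}{24439} - \frac{\sqrt{210}}{24439} \approx 0.0058312$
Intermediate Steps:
$x = -10$ ($x = -16 + 6 = -10$)
$O{\left(w \right)} = -15$ ($O{\left(w \right)} = 5 \left(-3\right) = -15$)
$\frac{1}{u{\left(O{\left(x \right)} \right)} + C{\left(157 \right)}} = \frac{1}{\sqrt{- 15 \left(1 - 15\right)} + 157} = \frac{1}{\sqrt{\left(-15\right) \left(-14\right)} + 157} = \frac{1}{\sqrt{210} + 157} = \frac{1}{157 + \sqrt{210}}$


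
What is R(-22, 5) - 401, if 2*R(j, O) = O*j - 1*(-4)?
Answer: -454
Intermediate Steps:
R(j, O) = 2 + O*j/2 (R(j, O) = (O*j - 1*(-4))/2 = (O*j + 4)/2 = (4 + O*j)/2 = 2 + O*j/2)
R(-22, 5) - 401 = (2 + (½)*5*(-22)) - 401 = (2 - 55) - 401 = -53 - 401 = -454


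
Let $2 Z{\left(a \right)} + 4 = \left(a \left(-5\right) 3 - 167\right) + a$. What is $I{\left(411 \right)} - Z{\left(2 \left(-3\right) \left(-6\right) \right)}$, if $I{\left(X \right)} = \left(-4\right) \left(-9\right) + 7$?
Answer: $\frac{761}{2} \approx 380.5$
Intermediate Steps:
$I{\left(X \right)} = 43$ ($I{\left(X \right)} = 36 + 7 = 43$)
$Z{\left(a \right)} = - \frac{171}{2} - 7 a$ ($Z{\left(a \right)} = -2 + \frac{\left(a \left(-5\right) 3 - 167\right) + a}{2} = -2 + \frac{\left(- 5 a 3 - 167\right) + a}{2} = -2 + \frac{\left(- 15 a - 167\right) + a}{2} = -2 + \frac{\left(-167 - 15 a\right) + a}{2} = -2 + \frac{-167 - 14 a}{2} = -2 - \left(\frac{167}{2} + 7 a\right) = - \frac{171}{2} - 7 a$)
$I{\left(411 \right)} - Z{\left(2 \left(-3\right) \left(-6\right) \right)} = 43 - \left(- \frac{171}{2} - 7 \cdot 2 \left(-3\right) \left(-6\right)\right) = 43 - \left(- \frac{171}{2} - 7 \left(\left(-6\right) \left(-6\right)\right)\right) = 43 - \left(- \frac{171}{2} - 252\right) = 43 - - \frac{675}{2} = 43 + \frac{675}{2} = \frac{761}{2}$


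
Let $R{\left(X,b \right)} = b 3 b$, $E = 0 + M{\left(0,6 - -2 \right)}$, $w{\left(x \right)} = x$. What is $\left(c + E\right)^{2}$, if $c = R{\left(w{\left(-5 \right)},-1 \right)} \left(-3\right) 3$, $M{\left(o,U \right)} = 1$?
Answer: $676$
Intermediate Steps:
$E = 1$ ($E = 0 + 1 = 1$)
$R{\left(X,b \right)} = 3 b^{2}$ ($R{\left(X,b \right)} = 3 b b = 3 b^{2}$)
$c = -27$ ($c = 3 \left(-1\right)^{2} \left(-3\right) 3 = 3 \cdot 1 \left(-3\right) 3 = 3 \left(-3\right) 3 = \left(-9\right) 3 = -27$)
$\left(c + E\right)^{2} = \left(-27 + 1\right)^{2} = \left(-26\right)^{2} = 676$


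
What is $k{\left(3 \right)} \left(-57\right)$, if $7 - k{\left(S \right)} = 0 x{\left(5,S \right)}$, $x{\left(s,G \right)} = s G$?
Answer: $-399$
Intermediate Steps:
$x{\left(s,G \right)} = G s$
$k{\left(S \right)} = 7$ ($k{\left(S \right)} = 7 - 0 S 5 = 7 - 0 \cdot 5 S = 7 - 0 = 7 + 0 = 7$)
$k{\left(3 \right)} \left(-57\right) = 7 \left(-57\right) = -399$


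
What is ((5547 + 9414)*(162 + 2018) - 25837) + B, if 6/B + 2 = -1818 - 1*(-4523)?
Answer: 29362817845/901 ≈ 3.2589e+7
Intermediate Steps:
B = 2/901 (B = 6/(-2 + (-1818 - 1*(-4523))) = 6/(-2 + (-1818 + 4523)) = 6/(-2 + 2705) = 6/2703 = 6*(1/2703) = 2/901 ≈ 0.0022198)
((5547 + 9414)*(162 + 2018) - 25837) + B = ((5547 + 9414)*(162 + 2018) - 25837) + 2/901 = (14961*2180 - 25837) + 2/901 = (32614980 - 25837) + 2/901 = 32589143 + 2/901 = 29362817845/901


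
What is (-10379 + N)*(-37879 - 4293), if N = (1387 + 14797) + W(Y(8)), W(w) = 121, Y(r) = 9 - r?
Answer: -249911272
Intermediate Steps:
N = 16305 (N = (1387 + 14797) + 121 = 16184 + 121 = 16305)
(-10379 + N)*(-37879 - 4293) = (-10379 + 16305)*(-37879 - 4293) = 5926*(-42172) = -249911272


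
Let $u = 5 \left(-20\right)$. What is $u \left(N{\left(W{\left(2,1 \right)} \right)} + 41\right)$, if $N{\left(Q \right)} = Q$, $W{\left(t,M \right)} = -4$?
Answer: $-3700$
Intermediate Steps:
$u = -100$
$u \left(N{\left(W{\left(2,1 \right)} \right)} + 41\right) = - 100 \left(-4 + 41\right) = \left(-100\right) 37 = -3700$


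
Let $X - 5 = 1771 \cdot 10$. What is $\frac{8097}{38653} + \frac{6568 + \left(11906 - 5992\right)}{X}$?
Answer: $\frac{625905101}{684737895} \approx 0.91408$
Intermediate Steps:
$X = 17715$ ($X = 5 + 1771 \cdot 10 = 5 + 17710 = 17715$)
$\frac{8097}{38653} + \frac{6568 + \left(11906 - 5992\right)}{X} = \frac{8097}{38653} + \frac{6568 + \left(11906 - 5992\right)}{17715} = 8097 \cdot \frac{1}{38653} + \left(6568 + \left(11906 - 5992\right)\right) \frac{1}{17715} = \frac{8097}{38653} + \left(6568 + 5914\right) \frac{1}{17715} = \frac{8097}{38653} + 12482 \cdot \frac{1}{17715} = \frac{8097}{38653} + \frac{12482}{17715} = \frac{625905101}{684737895}$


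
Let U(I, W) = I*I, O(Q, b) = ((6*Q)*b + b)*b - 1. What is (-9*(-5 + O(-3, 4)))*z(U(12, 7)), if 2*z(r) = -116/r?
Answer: -4031/4 ≈ -1007.8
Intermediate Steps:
O(Q, b) = -1 + b*(b + 6*Q*b) (O(Q, b) = (6*Q*b + b)*b - 1 = (b + 6*Q*b)*b - 1 = b*(b + 6*Q*b) - 1 = -1 + b*(b + 6*Q*b))
U(I, W) = I²
z(r) = -58/r (z(r) = (-116/r)/2 = -58/r)
(-9*(-5 + O(-3, 4)))*z(U(12, 7)) = (-9*(-5 + (-1 + 4² + 6*(-3)*4²)))*(-58/(12²)) = (-9*(-5 + (-1 + 16 + 6*(-3)*16)))*(-58/144) = (-9*(-5 + (-1 + 16 - 288)))*(-58*1/144) = -9*(-5 - 273)*(-29/72) = -9*(-278)*(-29/72) = 2502*(-29/72) = -4031/4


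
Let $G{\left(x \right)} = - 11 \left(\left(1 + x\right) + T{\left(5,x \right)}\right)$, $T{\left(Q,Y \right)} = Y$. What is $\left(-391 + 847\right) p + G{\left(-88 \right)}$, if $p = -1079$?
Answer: $-490099$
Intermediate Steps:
$G{\left(x \right)} = -11 - 22 x$ ($G{\left(x \right)} = - 11 \left(\left(1 + x\right) + x\right) = - 11 \left(1 + 2 x\right) = -11 - 22 x$)
$\left(-391 + 847\right) p + G{\left(-88 \right)} = \left(-391 + 847\right) \left(-1079\right) - -1925 = 456 \left(-1079\right) + \left(-11 + 1936\right) = -492024 + 1925 = -490099$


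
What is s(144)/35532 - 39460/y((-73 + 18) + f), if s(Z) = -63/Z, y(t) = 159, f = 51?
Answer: -1068261173/4304448 ≈ -248.18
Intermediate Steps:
s(144)/35532 - 39460/y((-73 + 18) + f) = -63/144/35532 - 39460/159 = -63*1/144*(1/35532) - 39460*1/159 = -7/16*1/35532 - 39460/159 = -1/81216 - 39460/159 = -1068261173/4304448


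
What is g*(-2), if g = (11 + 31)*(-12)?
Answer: 1008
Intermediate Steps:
g = -504 (g = 42*(-12) = -504)
g*(-2) = -504*(-2) = 1008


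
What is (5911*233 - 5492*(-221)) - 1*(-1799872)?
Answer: 4390867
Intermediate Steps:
(5911*233 - 5492*(-221)) - 1*(-1799872) = (1377263 + 1213732) + 1799872 = 2590995 + 1799872 = 4390867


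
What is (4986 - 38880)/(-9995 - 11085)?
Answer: 16947/10540 ≈ 1.6079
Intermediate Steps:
(4986 - 38880)/(-9995 - 11085) = -33894/(-21080) = -33894*(-1/21080) = 16947/10540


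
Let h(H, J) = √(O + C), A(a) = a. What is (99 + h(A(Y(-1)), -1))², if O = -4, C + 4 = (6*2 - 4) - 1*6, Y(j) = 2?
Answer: (99 + I*√6)² ≈ 9795.0 + 485.0*I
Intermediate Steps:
C = -2 (C = -4 + ((6*2 - 4) - 1*6) = -4 + ((12 - 4) - 6) = -4 + (8 - 6) = -4 + 2 = -2)
h(H, J) = I*√6 (h(H, J) = √(-4 - 2) = √(-6) = I*√6)
(99 + h(A(Y(-1)), -1))² = (99 + I*√6)²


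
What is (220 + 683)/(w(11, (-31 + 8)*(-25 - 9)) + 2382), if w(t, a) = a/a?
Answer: 903/2383 ≈ 0.37893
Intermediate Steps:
w(t, a) = 1
(220 + 683)/(w(11, (-31 + 8)*(-25 - 9)) + 2382) = (220 + 683)/(1 + 2382) = 903/2383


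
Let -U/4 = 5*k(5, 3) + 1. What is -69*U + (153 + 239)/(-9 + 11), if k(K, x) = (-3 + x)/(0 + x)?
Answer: 472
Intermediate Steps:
k(K, x) = (-3 + x)/x
U = -4 (U = -4*(5*((-3 + 3)/3) + 1) = -4*(5*((⅓)*0) + 1) = -4*(5*0 + 1) = -4*(0 + 1) = -4*1 = -4)
-69*U + (153 + 239)/(-9 + 11) = -69*(-4) + (153 + 239)/(-9 + 11) = 276 + 392/2 = 276 + 392*(½) = 276 + 196 = 472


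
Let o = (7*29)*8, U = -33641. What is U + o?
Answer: -32017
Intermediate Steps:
o = 1624 (o = 203*8 = 1624)
U + o = -33641 + 1624 = -32017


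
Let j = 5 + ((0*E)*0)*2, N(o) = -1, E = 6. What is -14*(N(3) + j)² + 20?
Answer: -204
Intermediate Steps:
j = 5 (j = 5 + ((0*6)*0)*2 = 5 + (0*0)*2 = 5 + 0*2 = 5 + 0 = 5)
-14*(N(3) + j)² + 20 = -14*(-1 + 5)² + 20 = -14*4² + 20 = -14*16 + 20 = -224 + 20 = -204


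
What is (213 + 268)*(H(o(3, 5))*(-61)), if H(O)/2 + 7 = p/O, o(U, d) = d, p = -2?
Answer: 2171234/5 ≈ 4.3425e+5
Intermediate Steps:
H(O) = -14 - 4/O (H(O) = -14 + 2*(-2/O) = -14 - 4/O)
(213 + 268)*(H(o(3, 5))*(-61)) = (213 + 268)*((-14 - 4/5)*(-61)) = 481*((-14 - 4*1/5)*(-61)) = 481*((-14 - 4/5)*(-61)) = 481*(-74/5*(-61)) = 481*(4514/5) = 2171234/5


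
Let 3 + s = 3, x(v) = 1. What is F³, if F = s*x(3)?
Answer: 0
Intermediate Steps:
s = 0 (s = -3 + 3 = 0)
F = 0 (F = 0*1 = 0)
F³ = 0³ = 0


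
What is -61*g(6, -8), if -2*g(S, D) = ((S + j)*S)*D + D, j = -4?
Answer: -3172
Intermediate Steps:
g(S, D) = -D/2 - D*S*(-4 + S)/2 (g(S, D) = -(((S - 4)*S)*D + D)/2 = -(((-4 + S)*S)*D + D)/2 = -((S*(-4 + S))*D + D)/2 = -(D*S*(-4 + S) + D)/2 = -(D + D*S*(-4 + S))/2 = -D/2 - D*S*(-4 + S)/2)
-61*g(6, -8) = -61*(-8)*(-1 - 1*6**2 + 4*6)/2 = -61*(-8)*(-1 - 1*36 + 24)/2 = -61*(-8)*(-1 - 36 + 24)/2 = -61*(-8)*(-13)/2 = -61*52 = -3172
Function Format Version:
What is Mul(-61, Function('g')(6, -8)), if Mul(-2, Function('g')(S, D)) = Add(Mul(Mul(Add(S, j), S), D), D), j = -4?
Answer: -3172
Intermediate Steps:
Function('g')(S, D) = Add(Mul(Rational(-1, 2), D), Mul(Rational(-1, 2), D, S, Add(-4, S))) (Function('g')(S, D) = Mul(Rational(-1, 2), Add(Mul(Mul(Add(S, -4), S), D), D)) = Mul(Rational(-1, 2), Add(Mul(Mul(Add(-4, S), S), D), D)) = Mul(Rational(-1, 2), Add(Mul(Mul(S, Add(-4, S)), D), D)) = Mul(Rational(-1, 2), Add(Mul(D, S, Add(-4, S)), D)) = Mul(Rational(-1, 2), Add(D, Mul(D, S, Add(-4, S)))) = Add(Mul(Rational(-1, 2), D), Mul(Rational(-1, 2), D, S, Add(-4, S))))
Mul(-61, Function('g')(6, -8)) = Mul(-61, Mul(Rational(1, 2), -8, Add(-1, Mul(-1, Pow(6, 2)), Mul(4, 6)))) = Mul(-61, Mul(Rational(1, 2), -8, Add(-1, Mul(-1, 36), 24))) = Mul(-61, Mul(Rational(1, 2), -8, Add(-1, -36, 24))) = Mul(-61, Mul(Rational(1, 2), -8, -13)) = Mul(-61, 52) = -3172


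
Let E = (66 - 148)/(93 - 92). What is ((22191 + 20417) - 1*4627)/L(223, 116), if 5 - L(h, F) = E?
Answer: 37981/87 ≈ 436.56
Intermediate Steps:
E = -82 (E = -82/1 = -82*1 = -82)
L(h, F) = 87 (L(h, F) = 5 - 1*(-82) = 5 + 82 = 87)
((22191 + 20417) - 1*4627)/L(223, 116) = ((22191 + 20417) - 1*4627)/87 = (42608 - 4627)*(1/87) = 37981*(1/87) = 37981/87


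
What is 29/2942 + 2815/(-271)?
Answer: -8273871/797282 ≈ -10.378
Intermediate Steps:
29/2942 + 2815/(-271) = 29*(1/2942) + 2815*(-1/271) = 29/2942 - 2815/271 = -8273871/797282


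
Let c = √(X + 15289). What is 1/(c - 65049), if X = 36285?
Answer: -65049/4231320827 - √51574/4231320827 ≈ -1.5427e-5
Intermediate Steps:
c = √51574 (c = √(36285 + 15289) = √51574 ≈ 227.10)
1/(c - 65049) = 1/(√51574 - 65049) = 1/(-65049 + √51574)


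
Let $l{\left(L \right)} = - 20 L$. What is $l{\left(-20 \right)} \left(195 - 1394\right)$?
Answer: $-479600$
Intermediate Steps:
$l{\left(-20 \right)} \left(195 - 1394\right) = \left(-20\right) \left(-20\right) \left(195 - 1394\right) = 400 \left(-1199\right) = -479600$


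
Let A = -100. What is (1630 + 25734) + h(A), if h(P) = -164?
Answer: 27200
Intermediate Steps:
(1630 + 25734) + h(A) = (1630 + 25734) - 164 = 27364 - 164 = 27200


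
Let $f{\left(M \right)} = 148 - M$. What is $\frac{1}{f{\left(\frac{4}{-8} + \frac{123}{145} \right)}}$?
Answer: $\frac{290}{42819} \approx 0.0067727$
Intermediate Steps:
$\frac{1}{f{\left(\frac{4}{-8} + \frac{123}{145} \right)}} = \frac{1}{148 - \left(\frac{4}{-8} + \frac{123}{145}\right)} = \frac{1}{148 - \left(4 \left(- \frac{1}{8}\right) + 123 \cdot \frac{1}{145}\right)} = \frac{1}{148 - \left(- \frac{1}{2} + \frac{123}{145}\right)} = \frac{1}{148 - \frac{101}{290}} = \frac{1}{\frac{42819}{290}} = \frac{290}{42819}$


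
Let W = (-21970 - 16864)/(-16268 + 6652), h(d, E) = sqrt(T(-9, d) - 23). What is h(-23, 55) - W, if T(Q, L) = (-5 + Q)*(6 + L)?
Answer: -19417/4808 + sqrt(215) ≈ 10.624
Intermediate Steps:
h(d, E) = sqrt(-107 - 14*d) (h(d, E) = sqrt((-30 - 5*d + 6*(-9) + d*(-9)) - 23) = sqrt((-30 - 5*d - 54 - 9*d) - 23) = sqrt((-84 - 14*d) - 23) = sqrt(-107 - 14*d))
W = 19417/4808 (W = -38834/(-9616) = -38834*(-1/9616) = 19417/4808 ≈ 4.0385)
h(-23, 55) - W = sqrt(-107 - 14*(-23)) - 1*19417/4808 = sqrt(-107 + 322) - 19417/4808 = sqrt(215) - 19417/4808 = -19417/4808 + sqrt(215)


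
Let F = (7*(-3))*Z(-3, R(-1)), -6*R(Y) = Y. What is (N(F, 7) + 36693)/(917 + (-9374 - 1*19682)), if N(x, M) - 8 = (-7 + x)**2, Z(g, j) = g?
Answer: -39837/28139 ≈ -1.4157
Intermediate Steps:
R(Y) = -Y/6
F = 63 (F = (7*(-3))*(-3) = -21*(-3) = 63)
N(x, M) = 8 + (-7 + x)**2
(N(F, 7) + 36693)/(917 + (-9374 - 1*19682)) = ((8 + (-7 + 63)**2) + 36693)/(917 + (-9374 - 1*19682)) = ((8 + 56**2) + 36693)/(917 + (-9374 - 19682)) = ((8 + 3136) + 36693)/(917 - 29056) = (3144 + 36693)/(-28139) = 39837*(-1/28139) = -39837/28139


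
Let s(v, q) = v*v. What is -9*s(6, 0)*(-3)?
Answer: 972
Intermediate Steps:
s(v, q) = v²
-9*s(6, 0)*(-3) = -9*6²*(-3) = -9*36*(-3) = -324*(-3) = 972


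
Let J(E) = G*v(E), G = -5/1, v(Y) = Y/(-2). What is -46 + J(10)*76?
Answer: 1854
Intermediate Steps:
v(Y) = -Y/2 (v(Y) = Y*(-½) = -Y/2)
G = -5 (G = -5*1 = -5)
J(E) = 5*E/2 (J(E) = -(-5)*E/2 = 5*E/2)
-46 + J(10)*76 = -46 + ((5/2)*10)*76 = -46 + 25*76 = -46 + 1900 = 1854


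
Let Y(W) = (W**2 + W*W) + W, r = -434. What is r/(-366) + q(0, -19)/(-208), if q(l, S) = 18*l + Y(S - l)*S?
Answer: 2489467/38064 ≈ 65.402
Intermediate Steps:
Y(W) = W + 2*W**2 (Y(W) = (W**2 + W**2) + W = 2*W**2 + W = W + 2*W**2)
q(l, S) = 18*l + S*(S - l)*(1 - 2*l + 2*S) (q(l, S) = 18*l + ((S - l)*(1 + 2*(S - l)))*S = 18*l + ((S - l)*(1 + (-2*l + 2*S)))*S = 18*l + ((S - l)*(1 - 2*l + 2*S))*S = 18*l + S*(S - l)*(1 - 2*l + 2*S))
r/(-366) + q(0, -19)/(-208) = -434/(-366) + (18*0 - 19*(-19 - 1*0)*(1 - 2*0 + 2*(-19)))/(-208) = -434*(-1/366) + (0 - 19*(-19 + 0)*(1 + 0 - 38))*(-1/208) = 217/183 + (0 - 19*(-19)*(-37))*(-1/208) = 217/183 + (0 - 13357)*(-1/208) = 217/183 - 13357*(-1/208) = 217/183 + 13357/208 = 2489467/38064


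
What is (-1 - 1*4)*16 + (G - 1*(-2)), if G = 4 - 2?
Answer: -76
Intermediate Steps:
G = 2
(-1 - 1*4)*16 + (G - 1*(-2)) = (-1 - 1*4)*16 + (2 - 1*(-2)) = (-1 - 4)*16 + (2 + 2) = -5*16 + 4 = -80 + 4 = -76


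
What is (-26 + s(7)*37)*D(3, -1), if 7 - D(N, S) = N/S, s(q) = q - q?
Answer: -260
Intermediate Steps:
s(q) = 0
D(N, S) = 7 - N/S
(-26 + s(7)*37)*D(3, -1) = (-26 + 0*37)*(7 - 1*3/(-1)) = (-26 + 0)*(7 - 1*3*(-1)) = -26*(7 + 3) = -26*10 = -260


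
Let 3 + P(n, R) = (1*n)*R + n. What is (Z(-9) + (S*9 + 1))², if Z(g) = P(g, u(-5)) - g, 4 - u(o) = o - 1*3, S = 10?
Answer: 400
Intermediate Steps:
u(o) = 7 - o (u(o) = 4 - (o - 1*3) = 4 - (o - 3) = 4 - (-3 + o) = 4 + (3 - o) = 7 - o)
P(n, R) = -3 + n + R*n (P(n, R) = -3 + ((1*n)*R + n) = -3 + (n*R + n) = -3 + (R*n + n) = -3 + (n + R*n) = -3 + n + R*n)
Z(g) = -3 + 12*g (Z(g) = (-3 + g + (7 - 1*(-5))*g) - g = (-3 + g + (7 + 5)*g) - g = (-3 + g + 12*g) - g = (-3 + 13*g) - g = -3 + 12*g)
(Z(-9) + (S*9 + 1))² = ((-3 + 12*(-9)) + (10*9 + 1))² = ((-3 - 108) + (90 + 1))² = (-111 + 91)² = (-20)² = 400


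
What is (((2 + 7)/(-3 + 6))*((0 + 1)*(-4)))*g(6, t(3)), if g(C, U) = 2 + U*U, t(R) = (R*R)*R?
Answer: -8772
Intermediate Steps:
t(R) = R³ (t(R) = R²*R = R³)
g(C, U) = 2 + U²
(((2 + 7)/(-3 + 6))*((0 + 1)*(-4)))*g(6, t(3)) = (((2 + 7)/(-3 + 6))*((0 + 1)*(-4)))*(2 + (3³)²) = ((9/3)*(1*(-4)))*(2 + 27²) = ((9*(⅓))*(-4))*(2 + 729) = (3*(-4))*731 = -12*731 = -8772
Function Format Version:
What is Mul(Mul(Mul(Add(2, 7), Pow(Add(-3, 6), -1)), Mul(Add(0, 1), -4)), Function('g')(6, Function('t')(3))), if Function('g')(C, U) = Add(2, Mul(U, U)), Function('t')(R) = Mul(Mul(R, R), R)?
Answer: -8772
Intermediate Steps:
Function('t')(R) = Pow(R, 3) (Function('t')(R) = Mul(Pow(R, 2), R) = Pow(R, 3))
Function('g')(C, U) = Add(2, Pow(U, 2))
Mul(Mul(Mul(Add(2, 7), Pow(Add(-3, 6), -1)), Mul(Add(0, 1), -4)), Function('g')(6, Function('t')(3))) = Mul(Mul(Mul(Add(2, 7), Pow(Add(-3, 6), -1)), Mul(Add(0, 1), -4)), Add(2, Pow(Pow(3, 3), 2))) = Mul(Mul(Mul(9, Pow(3, -1)), Mul(1, -4)), Add(2, Pow(27, 2))) = Mul(Mul(Mul(9, Rational(1, 3)), -4), Add(2, 729)) = Mul(Mul(3, -4), 731) = Mul(-12, 731) = -8772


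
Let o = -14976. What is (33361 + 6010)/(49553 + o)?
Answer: 39371/34577 ≈ 1.1386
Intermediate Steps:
(33361 + 6010)/(49553 + o) = (33361 + 6010)/(49553 - 14976) = 39371/34577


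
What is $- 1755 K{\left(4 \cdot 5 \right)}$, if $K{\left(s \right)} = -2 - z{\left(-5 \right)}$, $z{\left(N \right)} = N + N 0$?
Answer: $-5265$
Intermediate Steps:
$z{\left(N \right)} = N$ ($z{\left(N \right)} = N + 0 = N$)
$K{\left(s \right)} = 3$ ($K{\left(s \right)} = -2 - -5 = -2 + 5 = 3$)
$- 1755 K{\left(4 \cdot 5 \right)} = \left(-1755\right) 3 = -5265$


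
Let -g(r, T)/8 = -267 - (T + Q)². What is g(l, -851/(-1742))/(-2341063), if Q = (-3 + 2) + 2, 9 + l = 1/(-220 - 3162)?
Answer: -1633904474/1776026375383 ≈ -0.00091998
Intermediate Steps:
l = -30439/3382 (l = -9 + 1/(-220 - 3162) = -9 + 1/(-3382) = -9 - 1/3382 = -30439/3382 ≈ -9.0003)
Q = 1 (Q = -1 + 2 = 1)
g(r, T) = 2136 + 8*(1 + T)² (g(r, T) = -8*(-267 - (T + 1)²) = -8*(-267 - (1 + T)²) = 2136 + 8*(1 + T)²)
g(l, -851/(-1742))/(-2341063) = (2136 + 8*(1 - 851/(-1742))²)/(-2341063) = (2136 + 8*(1 - 851*(-1/1742))²)*(-1/2341063) = (2136 + 8*(1 + 851/1742)²)*(-1/2341063) = (2136 + 8*(2593/1742)²)*(-1/2341063) = (2136 + 8*(6723649/3034564))*(-1/2341063) = (2136 + 13447298/758641)*(-1/2341063) = (1633904474/758641)*(-1/2341063) = -1633904474/1776026375383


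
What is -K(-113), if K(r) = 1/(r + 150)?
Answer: -1/37 ≈ -0.027027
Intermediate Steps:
K(r) = 1/(150 + r)
-K(-113) = -1/(150 - 113) = -1/37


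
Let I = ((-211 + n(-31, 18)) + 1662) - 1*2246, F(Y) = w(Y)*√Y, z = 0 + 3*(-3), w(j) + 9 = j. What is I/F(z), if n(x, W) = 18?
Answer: -259*I/18 ≈ -14.389*I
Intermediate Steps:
w(j) = -9 + j
z = -9 (z = 0 - 9 = -9)
F(Y) = √Y*(-9 + Y) (F(Y) = (-9 + Y)*√Y = √Y*(-9 + Y))
I = -777 (I = ((-211 + 18) + 1662) - 1*2246 = (-193 + 1662) - 2246 = 1469 - 2246 = -777)
I/F(z) = -777*(-I/(3*(-9 - 9))) = -777*I/54 = -259*I/18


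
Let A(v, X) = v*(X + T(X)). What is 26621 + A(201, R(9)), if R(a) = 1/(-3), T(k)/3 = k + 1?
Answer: 26956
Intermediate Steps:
T(k) = 3 + 3*k (T(k) = 3*(k + 1) = 3*(1 + k) = 3 + 3*k)
R(a) = -⅓
A(v, X) = v*(3 + 4*X) (A(v, X) = v*(X + (3 + 3*X)) = v*(3 + 4*X))
26621 + A(201, R(9)) = 26621 + 201*(3 + 4*(-⅓)) = 26621 + 201*(3 - 4/3) = 26621 + 201*(5/3) = 26621 + 335 = 26956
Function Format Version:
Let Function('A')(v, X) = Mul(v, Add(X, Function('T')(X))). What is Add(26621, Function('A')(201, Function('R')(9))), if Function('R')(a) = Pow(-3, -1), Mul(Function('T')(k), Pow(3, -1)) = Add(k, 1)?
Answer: 26956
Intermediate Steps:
Function('T')(k) = Add(3, Mul(3, k)) (Function('T')(k) = Mul(3, Add(k, 1)) = Mul(3, Add(1, k)) = Add(3, Mul(3, k)))
Function('R')(a) = Rational(-1, 3)
Function('A')(v, X) = Mul(v, Add(3, Mul(4, X))) (Function('A')(v, X) = Mul(v, Add(X, Add(3, Mul(3, X)))) = Mul(v, Add(3, Mul(4, X))))
Add(26621, Function('A')(201, Function('R')(9))) = Add(26621, Mul(201, Add(3, Mul(4, Rational(-1, 3))))) = Add(26621, Mul(201, Add(3, Rational(-4, 3)))) = Add(26621, Mul(201, Rational(5, 3))) = Add(26621, 335) = 26956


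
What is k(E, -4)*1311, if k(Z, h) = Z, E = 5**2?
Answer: 32775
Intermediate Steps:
E = 25
k(E, -4)*1311 = 25*1311 = 32775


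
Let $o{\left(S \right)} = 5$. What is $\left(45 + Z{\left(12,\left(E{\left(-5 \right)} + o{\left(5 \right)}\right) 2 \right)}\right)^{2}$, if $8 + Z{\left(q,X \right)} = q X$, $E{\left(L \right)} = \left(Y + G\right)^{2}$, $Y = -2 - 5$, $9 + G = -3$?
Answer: $77810041$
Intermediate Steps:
$G = -12$ ($G = -9 - 3 = -12$)
$Y = -7$ ($Y = -2 - 5 = -7$)
$E{\left(L \right)} = 361$ ($E{\left(L \right)} = \left(-7 - 12\right)^{2} = \left(-19\right)^{2} = 361$)
$Z{\left(q,X \right)} = -8 + X q$ ($Z{\left(q,X \right)} = -8 + q X = -8 + X q$)
$\left(45 + Z{\left(12,\left(E{\left(-5 \right)} + o{\left(5 \right)}\right) 2 \right)}\right)^{2} = \left(45 - \left(8 - \left(361 + 5\right) 2 \cdot 12\right)\right)^{2} = \left(45 - \left(8 - 366 \cdot 2 \cdot 12\right)\right)^{2} = \left(45 + \left(-8 + 732 \cdot 12\right)\right)^{2} = \left(45 + \left(-8 + 8784\right)\right)^{2} = \left(45 + 8776\right)^{2} = 8821^{2} = 77810041$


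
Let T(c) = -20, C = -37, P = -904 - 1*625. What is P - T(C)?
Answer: -1509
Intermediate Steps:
P = -1529 (P = -904 - 625 = -1529)
P - T(C) = -1529 - 1*(-20) = -1529 + 20 = -1509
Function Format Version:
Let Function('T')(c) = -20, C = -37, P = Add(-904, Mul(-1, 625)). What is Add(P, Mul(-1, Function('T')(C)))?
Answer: -1509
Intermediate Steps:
P = -1529 (P = Add(-904, -625) = -1529)
Add(P, Mul(-1, Function('T')(C))) = Add(-1529, Mul(-1, -20)) = Add(-1529, 20) = -1509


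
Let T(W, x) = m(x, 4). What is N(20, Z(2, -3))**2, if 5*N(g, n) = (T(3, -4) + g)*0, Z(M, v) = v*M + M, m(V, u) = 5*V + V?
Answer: 0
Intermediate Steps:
m(V, u) = 6*V
T(W, x) = 6*x
Z(M, v) = M + M*v (Z(M, v) = M*v + M = M + M*v)
N(g, n) = 0 (N(g, n) = ((6*(-4) + g)*0)/5 = ((-24 + g)*0)/5 = (1/5)*0 = 0)
N(20, Z(2, -3))**2 = 0**2 = 0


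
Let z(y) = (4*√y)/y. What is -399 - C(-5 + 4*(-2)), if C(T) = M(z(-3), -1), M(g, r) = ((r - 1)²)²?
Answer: -415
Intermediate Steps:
z(y) = 4/√y
M(g, r) = (-1 + r)⁴ (M(g, r) = ((-1 + r)²)² = (-1 + r)⁴)
C(T) = 16 (C(T) = (-1 - 1)⁴ = (-2)⁴ = 16)
-399 - C(-5 + 4*(-2)) = -399 - 1*16 = -399 - 16 = -415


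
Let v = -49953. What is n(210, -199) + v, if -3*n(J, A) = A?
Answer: -149660/3 ≈ -49887.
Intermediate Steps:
n(J, A) = -A/3
n(210, -199) + v = -1/3*(-199) - 49953 = 199/3 - 49953 = -149660/3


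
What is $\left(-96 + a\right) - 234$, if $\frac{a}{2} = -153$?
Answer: $-636$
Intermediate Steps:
$a = -306$ ($a = 2 \left(-153\right) = -306$)
$\left(-96 + a\right) - 234 = \left(-96 - 306\right) - 234 = -402 - 234 = -636$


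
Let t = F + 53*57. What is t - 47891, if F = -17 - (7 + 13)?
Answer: -44907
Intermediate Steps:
F = -37 (F = -17 - 1*20 = -17 - 20 = -37)
t = 2984 (t = -37 + 53*57 = -37 + 3021 = 2984)
t - 47891 = 2984 - 47891 = -44907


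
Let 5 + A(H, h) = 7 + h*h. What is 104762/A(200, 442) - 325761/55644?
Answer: -9635541133/1811824284 ≈ -5.3181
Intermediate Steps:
A(H, h) = 2 + h² (A(H, h) = -5 + (7 + h*h) = -5 + (7 + h²) = 2 + h²)
104762/A(200, 442) - 325761/55644 = 104762/(2 + 442²) - 325761/55644 = 104762/(2 + 195364) - 325761*1/55644 = 104762/195366 - 108587/18548 = 104762*(1/195366) - 108587/18548 = 52381/97683 - 108587/18548 = -9635541133/1811824284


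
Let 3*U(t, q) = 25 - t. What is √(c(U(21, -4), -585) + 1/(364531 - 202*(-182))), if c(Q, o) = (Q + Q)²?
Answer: √1145157215695/401295 ≈ 2.6667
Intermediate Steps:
U(t, q) = 25/3 - t/3 (U(t, q) = (25 - t)/3 = 25/3 - t/3)
c(Q, o) = 4*Q² (c(Q, o) = (2*Q)² = 4*Q²)
√(c(U(21, -4), -585) + 1/(364531 - 202*(-182))) = √(4*(25/3 - ⅓*21)² + 1/(364531 - 202*(-182))) = √(4*(25/3 - 7)² + 1/(364531 + 36764)) = √(4*(4/3)² + 1/401295) = √(4*(16/9) + 1/401295) = √(64/9 + 1/401295) = √(8560963/1203885) = √1145157215695/401295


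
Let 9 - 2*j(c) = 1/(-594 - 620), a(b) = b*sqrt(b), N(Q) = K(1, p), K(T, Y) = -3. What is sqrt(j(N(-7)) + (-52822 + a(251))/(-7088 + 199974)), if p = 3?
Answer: sqrt(57938325046404453 + 17838232107314*sqrt(251))/117081802 ≈ 2.0609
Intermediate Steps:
N(Q) = -3
a(b) = b**(3/2)
j(c) = 10927/2428 (j(c) = 9/2 - 1/(2*(-594 - 620)) = 9/2 - 1/2/(-1214) = 9/2 - 1/2*(-1/1214) = 9/2 + 1/2428 = 10927/2428)
sqrt(j(N(-7)) + (-52822 + a(251))/(-7088 + 199974)) = sqrt(10927/2428 + (-52822 + 251**(3/2))/(-7088 + 199974)) = sqrt(10927/2428 + (-52822 + 251*sqrt(251))/192886) = sqrt(10927/2428 + (-52822 + 251*sqrt(251))*(1/192886)) = sqrt(10927/2428 + (-26411/96443 + 251*sqrt(251)/192886)) = sqrt(989706753/234163604 + 251*sqrt(251)/192886)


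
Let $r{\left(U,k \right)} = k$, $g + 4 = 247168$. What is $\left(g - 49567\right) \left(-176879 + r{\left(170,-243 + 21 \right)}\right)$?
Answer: $-34994626297$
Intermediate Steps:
$g = 247164$ ($g = -4 + 247168 = 247164$)
$\left(g - 49567\right) \left(-176879 + r{\left(170,-243 + 21 \right)}\right) = \left(247164 - 49567\right) \left(-176879 + \left(-243 + 21\right)\right) = 197597 \left(-176879 - 222\right) = 197597 \left(-177101\right) = -34994626297$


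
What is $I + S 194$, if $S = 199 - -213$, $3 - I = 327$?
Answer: $79604$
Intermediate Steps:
$I = -324$ ($I = 3 - 327 = -324$)
$S = 412$ ($S = 199 + 213 = 412$)
$I + S 194 = -324 + 412 \cdot 194 = -324 + 79928 = 79604$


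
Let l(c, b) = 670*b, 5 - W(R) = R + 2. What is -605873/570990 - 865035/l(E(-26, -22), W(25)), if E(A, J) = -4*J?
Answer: 48499576663/841639260 ≈ 57.625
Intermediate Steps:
W(R) = 3 - R (W(R) = 5 - (R + 2) = 5 - (2 + R) = 5 + (-2 - R) = 3 - R)
-605873/570990 - 865035/l(E(-26, -22), W(25)) = -605873/570990 - 865035*1/(670*(3 - 1*25)) = -605873*1/570990 - 865035*1/(670*(3 - 25)) = -605873/570990 - 865035/(670*(-22)) = -605873/570990 - 865035/(-14740) = -605873/570990 - 865035*(-1/14740) = -605873/570990 + 173007/2948 = 48499576663/841639260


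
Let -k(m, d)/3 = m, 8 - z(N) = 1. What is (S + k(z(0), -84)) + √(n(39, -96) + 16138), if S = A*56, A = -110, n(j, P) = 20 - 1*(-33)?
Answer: -6181 + 3*√1799 ≈ -6053.8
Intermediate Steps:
z(N) = 7 (z(N) = 8 - 1*1 = 8 - 1 = 7)
k(m, d) = -3*m
n(j, P) = 53 (n(j, P) = 20 + 33 = 53)
S = -6160 (S = -110*56 = -6160)
(S + k(z(0), -84)) + √(n(39, -96) + 16138) = (-6160 - 3*7) + √(53 + 16138) = (-6160 - 21) + √16191 = -6181 + 3*√1799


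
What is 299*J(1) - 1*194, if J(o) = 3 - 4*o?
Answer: -493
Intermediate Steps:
299*J(1) - 1*194 = 299*(3 - 4*1) - 1*194 = 299*(3 - 4) - 194 = 299*(-1) - 194 = -299 - 194 = -493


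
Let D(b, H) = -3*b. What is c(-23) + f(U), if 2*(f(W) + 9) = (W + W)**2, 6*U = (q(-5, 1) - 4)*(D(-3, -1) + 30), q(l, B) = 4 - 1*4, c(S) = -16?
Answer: 1327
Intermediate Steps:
q(l, B) = 0 (q(l, B) = 4 - 4 = 0)
U = -26 (U = ((0 - 4)*(-3*(-3) + 30))/6 = (-4*(9 + 30))/6 = (-4*39)/6 = (1/6)*(-156) = -26)
f(W) = -9 + 2*W**2 (f(W) = -9 + (W + W)**2/2 = -9 + (2*W)**2/2 = -9 + (4*W**2)/2 = -9 + 2*W**2)
c(-23) + f(U) = -16 + (-9 + 2*(-26)**2) = -16 + (-9 + 2*676) = -16 + (-9 + 1352) = -16 + 1343 = 1327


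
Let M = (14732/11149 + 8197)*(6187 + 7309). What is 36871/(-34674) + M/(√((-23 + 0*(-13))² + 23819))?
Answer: -36871/34674 + 205596005860*√6087/22621321 ≈ 7.0908e+5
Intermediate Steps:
M = 1233576035160/11149 (M = (14732*(1/11149) + 8197)*13496 = (14732/11149 + 8197)*13496 = (91403085/11149)*13496 = 1233576035160/11149 ≈ 1.1064e+8)
36871/(-34674) + M/(√((-23 + 0*(-13))² + 23819)) = 36871/(-34674) + 1233576035160/(11149*(√((-23 + 0*(-13))² + 23819))) = 36871*(-1/34674) + 1233576035160/(11149*(√((-23 + 0)² + 23819))) = -36871/34674 + 1233576035160/(11149*(√((-23)² + 23819))) = -36871/34674 + 1233576035160/(11149*(√(529 + 23819))) = -36871/34674 + 1233576035160/(11149*(√24348)) = -36871/34674 + 1233576035160/(11149*((2*√6087))) = -36871/34674 + 1233576035160*(√6087/12174)/11149 = -36871/34674 + 205596005860*√6087/22621321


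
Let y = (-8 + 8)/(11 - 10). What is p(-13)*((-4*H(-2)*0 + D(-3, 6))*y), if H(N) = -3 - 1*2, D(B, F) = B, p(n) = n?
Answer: 0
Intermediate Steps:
H(N) = -5 (H(N) = -3 - 2 = -5)
y = 0 (y = 0/1 = 0*1 = 0)
p(-13)*((-4*H(-2)*0 + D(-3, 6))*y) = -13*(-(-20)*0 - 3)*0 = -13*(-4*0 - 3)*0 = -13*(0 - 3)*0 = -(-39)*0 = -13*0 = 0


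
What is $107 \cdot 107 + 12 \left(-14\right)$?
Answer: $11281$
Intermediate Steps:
$107 \cdot 107 + 12 \left(-14\right) = 11449 - 168 = 11281$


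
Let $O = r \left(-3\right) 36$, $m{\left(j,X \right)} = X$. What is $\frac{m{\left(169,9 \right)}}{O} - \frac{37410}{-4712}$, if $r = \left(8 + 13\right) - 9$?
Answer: $\frac{672791}{84816} \approx 7.9324$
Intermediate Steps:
$r = 12$ ($r = 21 - 9 = 12$)
$O = -1296$ ($O = 12 \left(-3\right) 36 = \left(-36\right) 36 = -1296$)
$\frac{m{\left(169,9 \right)}}{O} - \frac{37410}{-4712} = \frac{9}{-1296} - \frac{37410}{-4712} = 9 \left(- \frac{1}{1296}\right) - - \frac{18705}{2356} = - \frac{1}{144} + \frac{18705}{2356} = \frac{672791}{84816}$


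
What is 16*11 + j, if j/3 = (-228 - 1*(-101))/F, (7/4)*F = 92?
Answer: 62101/368 ≈ 168.75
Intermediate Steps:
F = 368/7 (F = (4/7)*92 = 368/7 ≈ 52.571)
j = -2667/368 (j = 3*((-228 - 1*(-101))/(368/7)) = 3*((-228 + 101)*(7/368)) = 3*(-127*7/368) = 3*(-889/368) = -2667/368 ≈ -7.2473)
16*11 + j = 16*11 - 2667/368 = 176 - 2667/368 = 62101/368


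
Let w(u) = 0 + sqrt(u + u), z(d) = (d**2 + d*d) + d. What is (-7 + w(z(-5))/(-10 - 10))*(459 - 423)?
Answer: -252 - 27*sqrt(10)/5 ≈ -269.08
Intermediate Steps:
z(d) = d + 2*d**2 (z(d) = (d**2 + d**2) + d = 2*d**2 + d = d + 2*d**2)
w(u) = sqrt(2)*sqrt(u) (w(u) = 0 + sqrt(2*u) = 0 + sqrt(2)*sqrt(u) = sqrt(2)*sqrt(u))
(-7 + w(z(-5))/(-10 - 10))*(459 - 423) = (-7 + (sqrt(2)*sqrt(-5*(1 + 2*(-5))))/(-10 - 10))*(459 - 423) = (-7 + (sqrt(2)*sqrt(-5*(1 - 10)))/(-20))*36 = (-7 + (sqrt(2)*sqrt(-5*(-9)))*(-1/20))*36 = (-7 + (sqrt(2)*sqrt(45))*(-1/20))*36 = (-7 + (sqrt(2)*(3*sqrt(5)))*(-1/20))*36 = (-7 + (3*sqrt(10))*(-1/20))*36 = (-7 - 3*sqrt(10)/20)*36 = -252 - 27*sqrt(10)/5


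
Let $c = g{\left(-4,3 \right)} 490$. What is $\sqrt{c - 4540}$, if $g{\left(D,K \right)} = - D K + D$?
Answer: $2 i \sqrt{155} \approx 24.9 i$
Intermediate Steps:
$g{\left(D,K \right)} = D - D K$ ($g{\left(D,K \right)} = - D K + D = D - D K$)
$c = 3920$ ($c = - 4 \left(1 - 3\right) 490 = \left(-4\right) \left(-2\right) 490 = 8 \cdot 490 = 3920$)
$\sqrt{c - 4540} = \sqrt{3920 - 4540} = \sqrt{-620} = 2 i \sqrt{155}$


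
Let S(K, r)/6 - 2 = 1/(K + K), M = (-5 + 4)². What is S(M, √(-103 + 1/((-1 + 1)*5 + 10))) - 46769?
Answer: -46754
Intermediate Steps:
M = 1 (M = (-1)² = 1)
S(K, r) = 12 + 3/K (S(K, r) = 12 + 6/(K + K) = 12 + 6/((2*K)) = 12 + 6*(1/(2*K)) = 12 + 3/K)
S(M, √(-103 + 1/((-1 + 1)*5 + 10))) - 46769 = (12 + 3/1) - 46769 = (12 + 3*1) - 46769 = (12 + 3) - 46769 = 15 - 46769 = -46754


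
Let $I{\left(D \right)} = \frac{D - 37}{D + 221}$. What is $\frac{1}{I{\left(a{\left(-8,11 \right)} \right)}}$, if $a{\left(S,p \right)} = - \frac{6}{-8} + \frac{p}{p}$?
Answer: $- \frac{297}{47} \approx -6.3191$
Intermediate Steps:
$a{\left(S,p \right)} = \frac{7}{4}$ ($a{\left(S,p \right)} = \left(-6\right) \left(- \frac{1}{8}\right) + 1 = \frac{3}{4} + 1 = \frac{7}{4}$)
$I{\left(D \right)} = \frac{-37 + D}{221 + D}$
$\frac{1}{I{\left(a{\left(-8,11 \right)} \right)}} = \frac{1}{\frac{1}{221 + \frac{7}{4}} \left(-37 + \frac{7}{4}\right)} = \frac{1}{\frac{1}{\frac{891}{4}} \left(- \frac{141}{4}\right)} = \frac{1}{\frac{4}{891} \left(- \frac{141}{4}\right)} = \frac{1}{- \frac{47}{297}} = - \frac{297}{47}$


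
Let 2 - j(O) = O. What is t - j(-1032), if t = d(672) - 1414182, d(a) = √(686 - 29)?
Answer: -1415216 + 3*√73 ≈ -1.4152e+6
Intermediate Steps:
d(a) = 3*√73 (d(a) = √657 = 3*√73)
j(O) = 2 - O
t = -1414182 + 3*√73 (t = 3*√73 - 1414182 = -1414182 + 3*√73 ≈ -1.4142e+6)
t - j(-1032) = (-1414182 + 3*√73) - (2 - 1*(-1032)) = (-1414182 + 3*√73) - (2 + 1032) = (-1414182 + 3*√73) - 1*1034 = (-1414182 + 3*√73) - 1034 = -1415216 + 3*√73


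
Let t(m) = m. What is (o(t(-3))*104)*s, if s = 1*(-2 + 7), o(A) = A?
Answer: -1560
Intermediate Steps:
s = 5 (s = 1*5 = 5)
(o(t(-3))*104)*s = -3*104*5 = -312*5 = -1560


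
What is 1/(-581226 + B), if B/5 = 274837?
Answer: 1/792959 ≈ 1.2611e-6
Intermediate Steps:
B = 1374185 (B = 5*274837 = 1374185)
1/(-581226 + B) = 1/(-581226 + 1374185) = 1/792959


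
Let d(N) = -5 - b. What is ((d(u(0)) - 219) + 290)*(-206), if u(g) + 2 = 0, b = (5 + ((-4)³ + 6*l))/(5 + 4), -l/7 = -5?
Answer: -91258/9 ≈ -10140.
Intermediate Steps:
l = 35 (l = -7*(-5) = 35)
b = 151/9 (b = (5 + ((-4)³ + 6*35))/(5 + 4) = (5 + (-64 + 210))/9 = (5 + 146)*(⅑) = 151*(⅑) = 151/9 ≈ 16.778)
u(g) = -2 (u(g) = -2 + 0 = -2)
d(N) = -196/9 (d(N) = -5 - 1*151/9 = -5 - 151/9 = -196/9)
((d(u(0)) - 219) + 290)*(-206) = ((-196/9 - 219) + 290)*(-206) = (-2167/9 + 290)*(-206) = (443/9)*(-206) = -91258/9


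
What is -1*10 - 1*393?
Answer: -403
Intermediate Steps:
-1*10 - 1*393 = -10 - 393 = -403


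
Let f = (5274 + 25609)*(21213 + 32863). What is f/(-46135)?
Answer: -1670029108/46135 ≈ -36199.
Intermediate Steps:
f = 1670029108 (f = 30883*54076 = 1670029108)
f/(-46135) = 1670029108/(-46135) = 1670029108*(-1/46135) = -1670029108/46135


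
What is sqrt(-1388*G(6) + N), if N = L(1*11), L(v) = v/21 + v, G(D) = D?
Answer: I*sqrt(3667566)/21 ≈ 91.195*I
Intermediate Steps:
L(v) = 22*v/21 (L(v) = v*(1/21) + v = v/21 + v = 22*v/21)
N = 242/21 (N = 22*(1*11)/21 = (22/21)*11 = 242/21 ≈ 11.524)
sqrt(-1388*G(6) + N) = sqrt(-1388*6 + 242/21) = sqrt(-8328 + 242/21) = sqrt(-174646/21) = I*sqrt(3667566)/21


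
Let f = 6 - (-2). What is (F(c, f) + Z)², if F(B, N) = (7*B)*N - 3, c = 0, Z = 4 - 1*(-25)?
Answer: 676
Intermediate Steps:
f = 8 (f = 6 - 1*(-2) = 6 + 2 = 8)
Z = 29 (Z = 4 + 25 = 29)
F(B, N) = -3 + 7*B*N (F(B, N) = 7*B*N - 3 = -3 + 7*B*N)
(F(c, f) + Z)² = ((-3 + 7*0*8) + 29)² = ((-3 + 0) + 29)² = (-3 + 29)² = 26² = 676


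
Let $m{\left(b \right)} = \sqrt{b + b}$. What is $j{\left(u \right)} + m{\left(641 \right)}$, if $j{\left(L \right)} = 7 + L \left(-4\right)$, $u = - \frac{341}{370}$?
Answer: $\frac{1977}{185} + \sqrt{1282} \approx 46.492$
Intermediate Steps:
$m{\left(b \right)} = \sqrt{2} \sqrt{b}$ ($m{\left(b \right)} = \sqrt{2 b} = \sqrt{2} \sqrt{b}$)
$u = - \frac{341}{370}$ ($u = \left(-341\right) \frac{1}{370} = - \frac{341}{370} \approx -0.92162$)
$j{\left(L \right)} = 7 - 4 L$
$j{\left(u \right)} + m{\left(641 \right)} = \left(7 - - \frac{682}{185}\right) + \sqrt{2} \sqrt{641} = \left(7 + \frac{682}{185}\right) + \sqrt{1282} = \frac{1977}{185} + \sqrt{1282}$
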